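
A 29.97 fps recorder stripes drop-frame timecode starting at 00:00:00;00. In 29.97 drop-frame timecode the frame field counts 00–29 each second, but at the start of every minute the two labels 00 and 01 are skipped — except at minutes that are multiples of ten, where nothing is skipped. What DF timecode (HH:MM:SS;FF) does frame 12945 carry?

00:07:11;29

Each 10-minute DF block holds 10 × 60 × 30 − 9 × 2 = 17982 frames. 12945 ÷ 17982 → 0 full blocks, remainder 12945.
Within the partial block the first minute is 1800 frames and each further minute 1798, so 7 further minute boundaries passed. Total skipped labels = 18 × 0 + 2 × 7 = 14.
Non-drop label index = 12945 + 14 = 12959; at 30 labels/s that is 00:07:11:29, i.e. DF 00:07:11;29.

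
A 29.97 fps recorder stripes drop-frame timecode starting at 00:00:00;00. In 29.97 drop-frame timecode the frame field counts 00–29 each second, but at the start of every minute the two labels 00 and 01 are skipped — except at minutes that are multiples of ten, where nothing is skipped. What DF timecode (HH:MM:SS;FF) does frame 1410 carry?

Each 10-minute DF block holds 10 × 60 × 30 − 9 × 2 = 17982 frames. 1410 ÷ 17982 → 0 full blocks, remainder 1410.
Within the partial block the first minute is 1800 frames and each further minute 1798, so 0 further minute boundaries passed. Total skipped labels = 18 × 0 + 2 × 0 = 0.
Non-drop label index = 1410 + 0 = 1410; at 30 labels/s that is 00:00:47:00, i.e. DF 00:00:47;00.

00:00:47;00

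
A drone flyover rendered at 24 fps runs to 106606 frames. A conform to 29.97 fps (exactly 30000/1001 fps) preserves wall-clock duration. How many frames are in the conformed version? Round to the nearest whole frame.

133124 frames

Frames at target rate = 106606 × (30000/1001) / (24) = 133257500/1001 ≈ 133124.376.
Nearest whole frame: 133124.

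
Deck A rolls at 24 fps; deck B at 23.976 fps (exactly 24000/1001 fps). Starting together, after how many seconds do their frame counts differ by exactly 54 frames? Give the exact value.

2252.25 seconds

The gap grows by |24000/1001 − 24| = 24/1001 frames per second.
Time for a 54-frame gap: 54 ÷ (24/1001) = 2252.25 s.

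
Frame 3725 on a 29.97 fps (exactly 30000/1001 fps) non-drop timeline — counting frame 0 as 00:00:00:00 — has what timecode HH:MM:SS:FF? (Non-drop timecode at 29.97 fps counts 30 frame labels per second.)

00:02:04:05

3725 ÷ 30 = 124 full seconds, remainder 5 frames.
124 s = 0 h 2 min 4 s.
Timecode: 00:02:04:05.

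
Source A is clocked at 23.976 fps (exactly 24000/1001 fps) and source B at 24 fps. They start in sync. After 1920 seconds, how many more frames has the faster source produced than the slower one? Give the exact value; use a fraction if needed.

46080/1001 frames

A emits 24000/1001 × 1920 = 46080000/1001 frames; B emits 24 × 1920 = 46080.
Difference = 46080/1001 frames (≈ 46.0340); B is ahead of A.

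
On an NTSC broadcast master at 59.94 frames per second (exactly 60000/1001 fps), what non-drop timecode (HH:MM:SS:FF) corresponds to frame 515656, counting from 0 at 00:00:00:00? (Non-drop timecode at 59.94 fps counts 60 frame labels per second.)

515656 ÷ 60 = 8594 full seconds, remainder 16 frames.
8594 s = 2 h 23 min 14 s.
Timecode: 02:23:14:16.

02:23:14:16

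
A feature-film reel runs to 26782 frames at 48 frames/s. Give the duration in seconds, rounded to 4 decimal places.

557.9583 seconds

Running time = 26782 × 1/48 = 13391/24 s ≈ 557.9583 s.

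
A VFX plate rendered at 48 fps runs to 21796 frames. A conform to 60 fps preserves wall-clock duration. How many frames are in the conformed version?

Target frames = source frames × (target rate / source rate) = 21796 × (60)/(48) = 21796 × 5/4 = 27245.

27245 frames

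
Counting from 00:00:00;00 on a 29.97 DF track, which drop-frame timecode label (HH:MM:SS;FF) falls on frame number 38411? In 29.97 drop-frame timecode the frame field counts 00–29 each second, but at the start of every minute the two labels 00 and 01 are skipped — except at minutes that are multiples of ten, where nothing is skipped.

Ten DF minutes hold 17982 frames, so frame 38411 lies in block 2 (frames 35964–53945) with 2447 frames into that block.
The block's first minute is 1800 frames and the rest 1798 each; 2447 frames reaches minute 1, so 2 × 18 + 1 × 2 = 38 labels have been skipped so far.
Adding those back, label number 38411 + 38 = 38449 at 30 labels/s is 1281 s + 19 f = 0 h 21 min 21 s frame 19, i.e. 00:21:21;19.

00:21:21;19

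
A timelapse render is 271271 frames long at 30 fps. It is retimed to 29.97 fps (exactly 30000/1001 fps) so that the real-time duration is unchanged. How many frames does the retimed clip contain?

271000 frames

Target frames = source frames × (target rate / source rate) = 271271 × (30000/1001)/(30) = 271271 × 1000/1001 = 271000.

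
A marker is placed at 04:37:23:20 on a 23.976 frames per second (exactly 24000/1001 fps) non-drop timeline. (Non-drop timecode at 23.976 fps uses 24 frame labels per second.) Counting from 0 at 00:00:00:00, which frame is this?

Total seconds to the label: (4 × 3600 + 37 × 60 + 23) = 16643.
Frame index = 16643 × 24 + 20 = 399452.

frame 399452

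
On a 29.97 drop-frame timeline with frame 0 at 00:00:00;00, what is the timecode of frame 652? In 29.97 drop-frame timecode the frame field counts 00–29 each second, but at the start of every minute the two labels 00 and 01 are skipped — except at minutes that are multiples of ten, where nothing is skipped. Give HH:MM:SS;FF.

Each 10-minute DF block holds 10 × 60 × 30 − 9 × 2 = 17982 frames. 652 ÷ 17982 → 0 full blocks, remainder 652.
Within the partial block the first minute is 1800 frames and each further minute 1798, so 0 further minute boundaries passed. Total skipped labels = 18 × 0 + 2 × 0 = 0.
Non-drop label index = 652 + 0 = 652; at 30 labels/s that is 00:00:21:22, i.e. DF 00:00:21;22.

00:00:21;22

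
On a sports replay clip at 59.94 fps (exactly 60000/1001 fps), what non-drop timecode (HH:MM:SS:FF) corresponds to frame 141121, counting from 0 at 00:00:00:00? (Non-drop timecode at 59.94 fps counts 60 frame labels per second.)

00:39:12:01

141121 ÷ 60 = 2352 full seconds, remainder 1 frame.
2352 s = 0 h 39 min 12 s.
Timecode: 00:39:12:01.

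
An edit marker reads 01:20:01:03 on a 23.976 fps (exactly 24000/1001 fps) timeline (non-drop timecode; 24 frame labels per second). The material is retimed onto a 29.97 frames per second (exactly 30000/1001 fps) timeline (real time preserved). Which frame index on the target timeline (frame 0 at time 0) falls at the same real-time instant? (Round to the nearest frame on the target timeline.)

Source frame index: (1×3600 + 20×60 + 1) × 24 + 3 = 115227.
Real time: 115227 / (24000/1001) = 38447409/8000 s.
Target frame: (38447409/8000) × (30000/1001) = 576135/4 ≈ 144033.750 → 144034.

frame 144034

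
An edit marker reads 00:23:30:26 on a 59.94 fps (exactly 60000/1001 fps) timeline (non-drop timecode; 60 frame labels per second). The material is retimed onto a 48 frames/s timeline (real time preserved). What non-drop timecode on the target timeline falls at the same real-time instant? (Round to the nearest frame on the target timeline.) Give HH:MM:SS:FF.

Source frame index: (0×3600 + 23×60 + 30) × 60 + 26 = 84626.
Real time: 84626 / (60000/1001) = 42355313/30000 s.
Target frame: (42355313/30000) × (48) = 42355313/625 ≈ 67768.501 → 67769.
At 48 labels/s: frame 67769 → 00:23:31:41.

00:23:31:41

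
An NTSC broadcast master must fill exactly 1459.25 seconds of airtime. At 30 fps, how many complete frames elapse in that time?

Frames = 1459.25 × 30 = 87555/2 ≈ 43777.5000.
Complete frames: 43777.

43777 frames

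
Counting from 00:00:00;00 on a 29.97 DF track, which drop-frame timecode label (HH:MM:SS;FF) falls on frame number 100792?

00:56:03;04

Each 10-minute DF block holds 10 × 60 × 30 − 9 × 2 = 17982 frames. 100792 ÷ 17982 → 5 full blocks, remainder 10882.
Within the partial block the first minute is 1800 frames and each further minute 1798, so 6 further minute boundaries passed. Total skipped labels = 18 × 5 + 2 × 6 = 102.
Non-drop label index = 100792 + 102 = 100894; at 30 labels/s that is 00:56:03:04, i.e. DF 00:56:03;04.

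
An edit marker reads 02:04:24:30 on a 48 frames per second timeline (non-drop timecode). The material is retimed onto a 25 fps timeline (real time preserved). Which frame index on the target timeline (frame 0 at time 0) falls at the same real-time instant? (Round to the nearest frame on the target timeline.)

frame 186616

Source frame index: (2×3600 + 4×60 + 24) × 48 + 30 = 358302.
Real time: 358302 / (48) = 59717/8 s.
Target frame: (59717/8) × (25) = 1492925/8 ≈ 186615.625 → 186616.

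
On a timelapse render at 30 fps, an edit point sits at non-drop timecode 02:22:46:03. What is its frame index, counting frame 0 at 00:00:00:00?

Total seconds to the label: (2 × 3600 + 22 × 60 + 46) = 8566.
Frame index = 8566 × 30 + 3 = 256983.

frame 256983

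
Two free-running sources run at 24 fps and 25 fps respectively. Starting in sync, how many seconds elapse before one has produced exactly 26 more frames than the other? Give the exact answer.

The gap grows by |25 − 24| = 1 frame per second.
Time for a 26-frame gap: 26 ÷ (1) = 26 s.

26 seconds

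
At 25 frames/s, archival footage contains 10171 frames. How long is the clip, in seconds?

Running time = 10171 / (25) = 406.84 s.

406.84 seconds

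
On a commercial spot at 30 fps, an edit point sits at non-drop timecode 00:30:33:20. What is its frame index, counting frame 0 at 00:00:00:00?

Total seconds to the label: (0 × 3600 + 30 × 60 + 33) = 1833.
Frame index = 1833 × 30 + 20 = 55010.

55010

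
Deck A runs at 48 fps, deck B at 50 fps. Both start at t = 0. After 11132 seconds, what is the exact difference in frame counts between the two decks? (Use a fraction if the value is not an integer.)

A emits 48 × 11132 = 534336 frames; B emits 50 × 11132 = 556600.
Difference = 22264 frames; B is ahead of A.

22264 frames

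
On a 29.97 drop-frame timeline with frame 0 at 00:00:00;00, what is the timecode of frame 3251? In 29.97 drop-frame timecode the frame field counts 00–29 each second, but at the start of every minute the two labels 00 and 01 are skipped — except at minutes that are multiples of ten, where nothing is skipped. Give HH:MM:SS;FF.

Ten DF minutes hold 17982 frames, so frame 3251 lies in block 0 (frames 0–17981) with 3251 frames into that block.
The block's first minute is 1800 frames and the rest 1798 each; 3251 frames reaches minute 1, so 0 × 18 + 1 × 2 = 2 labels have been skipped so far.
Adding those back, label number 3251 + 2 = 3253 at 30 labels/s is 108 s + 13 f = 0 h 1 min 48 s frame 13, i.e. 00:01:48;13.

00:01:48;13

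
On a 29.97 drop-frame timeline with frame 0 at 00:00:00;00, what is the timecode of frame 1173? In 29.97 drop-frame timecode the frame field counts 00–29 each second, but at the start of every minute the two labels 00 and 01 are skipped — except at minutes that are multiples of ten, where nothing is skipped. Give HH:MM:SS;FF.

00:00:39;03

Each 10-minute DF block holds 10 × 60 × 30 − 9 × 2 = 17982 frames. 1173 ÷ 17982 → 0 full blocks, remainder 1173.
Within the partial block the first minute is 1800 frames and each further minute 1798, so 0 further minute boundaries passed. Total skipped labels = 18 × 0 + 2 × 0 = 0.
Non-drop label index = 1173 + 0 = 1173; at 30 labels/s that is 00:00:39:03, i.e. DF 00:00:39;03.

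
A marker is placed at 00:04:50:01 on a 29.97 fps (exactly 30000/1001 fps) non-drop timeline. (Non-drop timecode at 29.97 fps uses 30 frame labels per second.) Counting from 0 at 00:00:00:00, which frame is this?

8701

Total seconds to the label: (0 × 3600 + 4 × 60 + 50) = 290.
Frame index = 290 × 30 + 1 = 8701.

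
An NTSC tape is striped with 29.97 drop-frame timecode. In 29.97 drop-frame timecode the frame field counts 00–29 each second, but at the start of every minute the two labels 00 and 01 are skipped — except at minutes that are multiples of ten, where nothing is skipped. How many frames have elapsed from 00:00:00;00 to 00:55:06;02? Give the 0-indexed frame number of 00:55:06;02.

Complete 10-minute blocks: 5, each 17982 frames → 89910.
Remaining 5 whole minutes in the current block: 1800 + 4 × 1798 = 8992 frames.
Within the current minute: 6 × 30 + 2 − 2 = 180 (labels ;00/;01 skipped at this minute). Total = 89910 + 8992 + 180 = 99082.

99082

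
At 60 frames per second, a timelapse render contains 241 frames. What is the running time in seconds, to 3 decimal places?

Running time = 241 × 1/60 = 241/60 s ≈ 4.017 s.

4.017 seconds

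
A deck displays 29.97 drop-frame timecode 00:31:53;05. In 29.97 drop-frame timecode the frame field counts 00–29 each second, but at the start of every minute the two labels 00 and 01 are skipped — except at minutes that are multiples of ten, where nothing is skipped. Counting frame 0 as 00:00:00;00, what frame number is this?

Complete 10-minute blocks: 3, each 17982 frames → 53946.
Remaining 1 whole minute in the current block: 1800 + 0 × 1798 = 1800 frames.
Within the current minute: 53 × 30 + 5 − 2 = 1593 (labels ;00/;01 skipped at this minute). Total = 53946 + 1800 + 1593 = 57339.

57339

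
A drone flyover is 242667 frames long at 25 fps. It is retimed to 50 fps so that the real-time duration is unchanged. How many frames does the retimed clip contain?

Target frames = source frames × (target rate / source rate) = 242667 × (50)/(25) = 242667 × 2 = 485334.

485334 frames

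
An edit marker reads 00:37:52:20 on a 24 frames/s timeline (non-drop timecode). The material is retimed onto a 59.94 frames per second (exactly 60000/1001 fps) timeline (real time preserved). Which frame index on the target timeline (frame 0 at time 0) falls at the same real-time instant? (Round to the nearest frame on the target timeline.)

frame 136234

Source frame index: (0×3600 + 37×60 + 52) × 24 + 20 = 54548.
Real time: 54548 / (24) = 13637/6 s.
Target frame: (13637/6) × (60000/1001) = 10490000/77 ≈ 136233.766 → 136234.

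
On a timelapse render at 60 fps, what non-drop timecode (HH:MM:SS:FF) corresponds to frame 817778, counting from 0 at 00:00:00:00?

03:47:09:38

817778 ÷ 60 = 13629 full seconds, remainder 38 frames.
13629 s = 3 h 47 min 9 s.
Timecode: 03:47:09:38.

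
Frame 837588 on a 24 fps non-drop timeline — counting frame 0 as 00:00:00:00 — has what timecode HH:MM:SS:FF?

09:41:39:12

837588 ÷ 24 = 34899 full seconds, remainder 12 frames.
34899 s = 9 h 41 min 39 s.
Timecode: 09:41:39:12.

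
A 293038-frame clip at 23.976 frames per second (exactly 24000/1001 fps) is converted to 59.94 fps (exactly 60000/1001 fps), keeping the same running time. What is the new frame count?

732595 frames

Frames at target rate = 293038 × (60000/1001) / (24000/1001) = 732595.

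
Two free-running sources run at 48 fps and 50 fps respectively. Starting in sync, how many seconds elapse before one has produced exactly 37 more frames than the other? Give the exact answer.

18.5 seconds

The gap grows by |50 − 48| = 2 frames per second.
Time for a 37-frame gap: 37 ÷ (2) = 18.5 s.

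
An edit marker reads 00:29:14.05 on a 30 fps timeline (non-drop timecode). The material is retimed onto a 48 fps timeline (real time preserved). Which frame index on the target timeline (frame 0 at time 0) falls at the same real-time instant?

frame 84200

Source frame index: (0×3600 + 29×60 + 14) × 30 + 5 = 52625.
Real time: 52625 / (30) = 10525/6 s.
Target frame: (10525/6) × (48) = 84200.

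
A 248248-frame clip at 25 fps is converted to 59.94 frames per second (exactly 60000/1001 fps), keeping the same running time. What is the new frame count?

Target frames = source frames × (target rate / source rate) = 248248 × (60000/1001)/(25) = 248248 × 2400/1001 = 595200.

595200 frames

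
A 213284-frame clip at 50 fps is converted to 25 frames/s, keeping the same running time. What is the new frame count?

Target frames = source frames × (target rate / source rate) = 213284 × (25)/(50) = 213284 × 1/2 = 106642.

106642 frames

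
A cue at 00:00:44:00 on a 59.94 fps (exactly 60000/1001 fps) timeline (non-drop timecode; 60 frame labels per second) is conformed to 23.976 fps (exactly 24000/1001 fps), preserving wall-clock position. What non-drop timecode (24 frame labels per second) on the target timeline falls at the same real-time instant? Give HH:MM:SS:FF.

00:00:44:00

Source frame index: (0×3600 + 0×60 + 44) × 60 + 0 = 2640.
Real time: 2640 / (60000/1001) = 11011/250 s.
Target frame: (11011/250) × (24000/1001) = 1056.
At 24 labels/s: frame 1056 → 00:00:44:00.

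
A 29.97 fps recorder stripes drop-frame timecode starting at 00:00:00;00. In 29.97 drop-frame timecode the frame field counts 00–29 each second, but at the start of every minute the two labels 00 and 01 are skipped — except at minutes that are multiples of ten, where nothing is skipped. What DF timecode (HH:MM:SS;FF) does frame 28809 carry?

00:16:01;09

Ten DF minutes hold 17982 frames, so frame 28809 lies in block 1 (frames 17982–35963) with 10827 frames into that block.
The block's first minute is 1800 frames and the rest 1798 each; 10827 frames reaches minute 6, so 1 × 18 + 6 × 2 = 30 labels have been skipped so far.
Adding those back, label number 28809 + 30 = 28839 at 30 labels/s is 961 s + 9 f = 0 h 16 min 1 s frame 9, i.e. 00:16:01;09.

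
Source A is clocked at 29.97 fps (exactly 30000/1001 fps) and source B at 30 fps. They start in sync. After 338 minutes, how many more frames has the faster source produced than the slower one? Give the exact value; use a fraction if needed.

46800/77 frames

338 min = 20280 s.
A emits 30000/1001 × 20280 = 46800000/77 frames; B emits 30 × 20280 = 608400.
Difference = 46800/77 frames (≈ 607.7922); B is ahead of A.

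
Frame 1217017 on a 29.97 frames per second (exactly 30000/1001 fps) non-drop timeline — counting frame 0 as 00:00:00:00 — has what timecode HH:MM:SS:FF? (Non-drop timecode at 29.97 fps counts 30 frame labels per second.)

1217017 ÷ 30 = 40567 full seconds, remainder 7 frames.
40567 s = 11 h 16 min 7 s.
Timecode: 11:16:07:07.

11:16:07:07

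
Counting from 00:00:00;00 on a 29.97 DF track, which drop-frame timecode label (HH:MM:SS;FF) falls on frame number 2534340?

23:29:22;18

Each 10-minute DF block holds 10 × 60 × 30 − 9 × 2 = 17982 frames. 2534340 ÷ 17982 → 140 full blocks, remainder 16860.
Within the partial block the first minute is 1800 frames and each further minute 1798, so 9 further minute boundaries passed. Total skipped labels = 18 × 140 + 2 × 9 = 2538.
Non-drop label index = 2534340 + 2538 = 2536878; at 30 labels/s that is 23:29:22:18, i.e. DF 23:29:22;18.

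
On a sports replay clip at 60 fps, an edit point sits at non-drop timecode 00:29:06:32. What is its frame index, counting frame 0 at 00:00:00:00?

Total seconds to the label: (0 × 3600 + 29 × 60 + 6) = 1746.
Frame index = 1746 × 60 + 32 = 104792.

frame 104792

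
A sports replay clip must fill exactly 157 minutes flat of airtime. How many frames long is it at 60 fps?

565200 frames

157 min = 9420 s.
Frames = 9420 × 60 = 565200.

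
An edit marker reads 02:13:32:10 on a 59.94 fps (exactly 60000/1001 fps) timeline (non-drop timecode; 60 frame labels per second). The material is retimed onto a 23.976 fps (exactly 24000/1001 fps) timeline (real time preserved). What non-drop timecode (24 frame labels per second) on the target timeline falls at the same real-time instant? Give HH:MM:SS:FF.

Source frame index: (2×3600 + 13×60 + 32) × 60 + 10 = 480730.
Real time: 480730 / (60000/1001) = 48121073/6000 s.
Target frame: (48121073/6000) × (24000/1001) = 192292.
At 24 labels/s: frame 192292 → 02:13:32:04.

02:13:32:04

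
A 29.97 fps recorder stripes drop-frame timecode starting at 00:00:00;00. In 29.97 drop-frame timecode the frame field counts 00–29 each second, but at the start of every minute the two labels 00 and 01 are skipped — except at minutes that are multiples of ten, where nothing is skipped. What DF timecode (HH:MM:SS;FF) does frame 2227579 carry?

Ten DF minutes hold 17982 frames, so frame 2227579 lies in block 123 (frames 2211786–2229767) with 15793 frames into that block.
The block's first minute is 1800 frames and the rest 1798 each; 15793 frames reaches minute 8, so 123 × 18 + 8 × 2 = 2230 labels have been skipped so far.
Adding those back, label number 2227579 + 2230 = 2229809 at 30 labels/s is 74326 s + 29 f = 20 h 38 min 46 s frame 29, i.e. 20:38:46;29.

20:38:46;29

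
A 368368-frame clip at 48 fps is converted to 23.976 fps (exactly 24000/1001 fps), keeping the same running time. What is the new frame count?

184000 frames

Target frames = source frames × (target rate / source rate) = 368368 × (24000/1001)/(48) = 368368 × 500/1001 = 184000.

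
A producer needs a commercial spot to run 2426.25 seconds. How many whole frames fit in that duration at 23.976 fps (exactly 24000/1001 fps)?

Frames = 2426.25 × 24000/1001 = 58230000/1001 ≈ 58171.8282.
Complete frames: 58171.

58171 frames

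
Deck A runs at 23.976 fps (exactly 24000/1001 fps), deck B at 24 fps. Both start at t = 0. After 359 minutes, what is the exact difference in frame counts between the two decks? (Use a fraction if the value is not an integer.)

359 min = 21540 s.
A emits 24000/1001 × 21540 = 516960000/1001 frames; B emits 24 × 21540 = 516960.
Difference = 516960/1001 frames (≈ 516.4436); B is ahead of A.

516960/1001 frames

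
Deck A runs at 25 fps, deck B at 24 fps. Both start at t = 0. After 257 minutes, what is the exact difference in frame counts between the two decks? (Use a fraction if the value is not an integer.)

257 min = 15420 s.
A emits 25 × 15420 = 385500 frames; B emits 24 × 15420 = 370080.
Difference = 15420 frames; B is behind A.

15420 frames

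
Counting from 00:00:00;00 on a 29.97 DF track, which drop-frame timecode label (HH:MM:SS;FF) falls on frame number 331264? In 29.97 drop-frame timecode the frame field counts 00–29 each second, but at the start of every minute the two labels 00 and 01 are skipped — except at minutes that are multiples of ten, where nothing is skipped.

03:04:13;06

Ten DF minutes hold 17982 frames, so frame 331264 lies in block 18 (frames 323676–341657) with 7588 frames into that block.
The block's first minute is 1800 frames and the rest 1798 each; 7588 frames reaches minute 4, so 18 × 18 + 4 × 2 = 332 labels have been skipped so far.
Adding those back, label number 331264 + 332 = 331596 at 30 labels/s is 11053 s + 6 f = 3 h 4 min 13 s frame 6, i.e. 03:04:13;06.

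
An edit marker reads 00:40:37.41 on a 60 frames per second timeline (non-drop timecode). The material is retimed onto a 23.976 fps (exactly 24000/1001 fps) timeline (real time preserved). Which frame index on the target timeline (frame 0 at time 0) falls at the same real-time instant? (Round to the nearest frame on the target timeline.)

frame 58446

Source frame index: (0×3600 + 40×60 + 37) × 60 + 41 = 146261.
Real time: 146261 / (60) = 146261/60 s.
Target frame: (146261/60) × (24000/1001) = 58504400/1001 ≈ 58445.954 → 58446.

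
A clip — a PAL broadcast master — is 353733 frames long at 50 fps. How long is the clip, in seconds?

Running time = 353733 / (50) = 7074.66 s.

7074.66 seconds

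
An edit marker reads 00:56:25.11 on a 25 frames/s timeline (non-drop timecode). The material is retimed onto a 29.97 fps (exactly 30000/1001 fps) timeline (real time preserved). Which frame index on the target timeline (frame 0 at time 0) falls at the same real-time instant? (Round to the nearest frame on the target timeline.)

frame 101462

Source frame index: (0×3600 + 56×60 + 25) × 25 + 11 = 84636.
Real time: 84636 / (25) = 84636/25 s.
Target frame: (84636/25) × (30000/1001) = 101563200/1001 ≈ 101461.738 → 101462.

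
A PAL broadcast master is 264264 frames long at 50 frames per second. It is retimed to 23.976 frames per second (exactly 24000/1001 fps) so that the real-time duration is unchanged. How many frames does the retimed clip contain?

Target frames = source frames × (target rate / source rate) = 264264 × (24000/1001)/(50) = 264264 × 480/1001 = 126720.

126720 frames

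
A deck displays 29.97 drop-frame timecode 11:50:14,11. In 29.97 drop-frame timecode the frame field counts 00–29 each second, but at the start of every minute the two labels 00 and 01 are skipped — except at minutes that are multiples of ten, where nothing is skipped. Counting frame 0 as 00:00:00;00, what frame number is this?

1277153

As if non-drop at 30 labels/s: (11 × 3600 + 50 × 60 + 14) × 30 + 11 = 1278431.
Minute boundaries passed: 710; those not divisible by 10: 710 − 71 = 639; dropped labels = 2 × 639 = 1278.
Actual frame index = 1278431 − 1278 = 1277153.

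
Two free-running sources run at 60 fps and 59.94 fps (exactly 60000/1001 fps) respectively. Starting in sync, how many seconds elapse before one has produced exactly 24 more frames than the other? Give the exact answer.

The gap grows by |60000/1001 − 60| = 60/1001 frames per second.
Time for a 24-frame gap: 24 ÷ (60/1001) = 400.4 s.

400.4 seconds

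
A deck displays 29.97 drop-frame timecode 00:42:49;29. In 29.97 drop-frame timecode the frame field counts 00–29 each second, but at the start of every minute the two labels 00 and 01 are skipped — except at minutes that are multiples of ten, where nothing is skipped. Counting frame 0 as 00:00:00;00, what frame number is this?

77023

As if non-drop at 30 labels/s: (0 × 3600 + 42 × 60 + 49) × 30 + 29 = 77099.
Minute boundaries passed: 42; those not divisible by 10: 42 − 4 = 38; dropped labels = 2 × 38 = 76.
Actual frame index = 77099 − 76 = 77023.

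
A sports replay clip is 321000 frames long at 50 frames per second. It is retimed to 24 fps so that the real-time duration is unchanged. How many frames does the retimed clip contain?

154080 frames

Target frames = source frames × (target rate / source rate) = 321000 × (24)/(50) = 321000 × 12/25 = 154080.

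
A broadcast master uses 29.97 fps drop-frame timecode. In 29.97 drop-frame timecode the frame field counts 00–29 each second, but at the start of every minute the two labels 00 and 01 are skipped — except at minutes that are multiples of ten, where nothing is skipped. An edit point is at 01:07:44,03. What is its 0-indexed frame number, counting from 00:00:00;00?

121801

Complete 10-minute blocks: 6, each 17982 frames → 107892.
Remaining 7 whole minutes in the current block: 1800 + 6 × 1798 = 12588 frames.
Within the current minute: 44 × 30 + 3 − 2 = 1321 (labels ;00/;01 skipped at this minute). Total = 107892 + 12588 + 1321 = 121801.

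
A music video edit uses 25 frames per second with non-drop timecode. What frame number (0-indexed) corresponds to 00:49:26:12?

frame 74162

Total seconds to the label: (0 × 3600 + 49 × 60 + 26) = 2966.
Frame index = 2966 × 25 + 12 = 74162.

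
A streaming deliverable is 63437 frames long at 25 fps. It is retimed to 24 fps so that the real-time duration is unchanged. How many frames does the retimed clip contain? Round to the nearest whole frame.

Frames at target rate = 63437 × (24) / (25) = 1522488/25 ≈ 60899.520.
Nearest whole frame: 60900.

60900 frames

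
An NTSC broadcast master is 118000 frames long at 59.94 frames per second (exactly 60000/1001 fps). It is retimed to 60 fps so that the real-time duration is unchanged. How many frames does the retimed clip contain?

118118 frames

Target frames = source frames × (target rate / source rate) = 118000 × (60)/(60000/1001) = 118000 × 1001/1000 = 118118.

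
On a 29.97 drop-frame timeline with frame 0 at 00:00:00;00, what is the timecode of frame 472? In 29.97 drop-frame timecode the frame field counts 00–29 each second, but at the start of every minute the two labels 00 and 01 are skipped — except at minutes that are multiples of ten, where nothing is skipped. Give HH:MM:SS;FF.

00:00:15;22

Each 10-minute DF block holds 10 × 60 × 30 − 9 × 2 = 17982 frames. 472 ÷ 17982 → 0 full blocks, remainder 472.
Within the partial block the first minute is 1800 frames and each further minute 1798, so 0 further minute boundaries passed. Total skipped labels = 18 × 0 + 2 × 0 = 0.
Non-drop label index = 472 + 0 = 472; at 30 labels/s that is 00:00:15:22, i.e. DF 00:00:15;22.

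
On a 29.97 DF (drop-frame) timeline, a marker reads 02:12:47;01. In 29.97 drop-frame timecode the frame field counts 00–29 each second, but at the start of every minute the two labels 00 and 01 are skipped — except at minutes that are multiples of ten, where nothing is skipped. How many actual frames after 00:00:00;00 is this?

Complete 10-minute blocks: 13, each 17982 frames → 233766.
Remaining 2 whole minutes in the current block: 1800 + 1 × 1798 = 3598 frames.
Within the current minute: 47 × 30 + 1 − 2 = 1409 (labels ;00/;01 skipped at this minute). Total = 233766 + 3598 + 1409 = 238773.

238773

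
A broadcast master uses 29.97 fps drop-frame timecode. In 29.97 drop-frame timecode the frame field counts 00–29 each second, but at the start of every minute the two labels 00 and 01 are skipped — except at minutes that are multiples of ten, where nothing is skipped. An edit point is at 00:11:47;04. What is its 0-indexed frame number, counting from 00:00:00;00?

As if non-drop at 30 labels/s: (0 × 3600 + 11 × 60 + 47) × 30 + 4 = 21214.
Minute boundaries passed: 11; those not divisible by 10: 11 − 1 = 10; dropped labels = 2 × 10 = 20.
Actual frame index = 21214 − 20 = 21194.

21194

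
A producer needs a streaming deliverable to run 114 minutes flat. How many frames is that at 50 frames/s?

114 min = 6840 s.
Frames = 6840 × 50 = 342000.

342000 frames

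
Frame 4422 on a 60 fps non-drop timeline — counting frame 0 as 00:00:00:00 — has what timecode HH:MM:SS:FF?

00:01:13:42

4422 ÷ 60 = 73 full seconds, remainder 42 frames.
73 s = 0 h 1 min 13 s.
Timecode: 00:01:13:42.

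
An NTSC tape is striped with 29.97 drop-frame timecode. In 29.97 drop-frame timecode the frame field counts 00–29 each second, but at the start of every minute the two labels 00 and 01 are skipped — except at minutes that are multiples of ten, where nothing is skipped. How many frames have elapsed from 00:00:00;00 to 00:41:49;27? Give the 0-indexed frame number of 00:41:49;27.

As if non-drop at 30 labels/s: (0 × 3600 + 41 × 60 + 49) × 30 + 27 = 75297.
Minute boundaries passed: 41; those not divisible by 10: 41 − 4 = 37; dropped labels = 2 × 37 = 74.
Actual frame index = 75297 − 74 = 75223.

75223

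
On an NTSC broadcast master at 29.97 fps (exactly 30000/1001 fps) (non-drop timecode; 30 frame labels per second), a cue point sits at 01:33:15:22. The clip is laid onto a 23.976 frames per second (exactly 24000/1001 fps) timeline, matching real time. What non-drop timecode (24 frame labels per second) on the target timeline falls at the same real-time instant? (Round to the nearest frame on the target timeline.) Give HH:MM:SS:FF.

01:33:15:18

Source frame index: (1×3600 + 33×60 + 15) × 30 + 22 = 167872.
Real time: 167872 / (30000/1001) = 10502492/1875 s.
Target frame: (10502492/1875) × (24000/1001) = 671488/5 ≈ 134297.600 → 134298.
At 24 labels/s: frame 134298 → 01:33:15:18.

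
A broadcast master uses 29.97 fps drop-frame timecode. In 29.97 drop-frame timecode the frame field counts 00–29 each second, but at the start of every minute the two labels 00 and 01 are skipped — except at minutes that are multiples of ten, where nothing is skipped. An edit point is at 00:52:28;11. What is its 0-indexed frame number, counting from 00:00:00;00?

94357

Complete 10-minute blocks: 5, each 17982 frames → 89910.
Remaining 2 whole minutes in the current block: 1800 + 1 × 1798 = 3598 frames.
Within the current minute: 28 × 30 + 11 − 2 = 849 (labels ;00/;01 skipped at this minute). Total = 89910 + 3598 + 849 = 94357.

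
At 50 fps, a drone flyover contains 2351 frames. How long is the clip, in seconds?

Running time = 2351 / (50) = 47.02 s.

47.02 seconds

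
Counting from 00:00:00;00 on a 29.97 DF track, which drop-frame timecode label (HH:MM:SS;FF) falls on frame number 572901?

Each 10-minute DF block holds 10 × 60 × 30 − 9 × 2 = 17982 frames. 572901 ÷ 17982 → 31 full blocks, remainder 15459.
Within the partial block the first minute is 1800 frames and each further minute 1798, so 8 further minute boundaries passed. Total skipped labels = 18 × 31 + 2 × 8 = 574.
Non-drop label index = 572901 + 574 = 573475; at 30 labels/s that is 05:18:35:25, i.e. DF 05:18:35;25.

05:18:35;25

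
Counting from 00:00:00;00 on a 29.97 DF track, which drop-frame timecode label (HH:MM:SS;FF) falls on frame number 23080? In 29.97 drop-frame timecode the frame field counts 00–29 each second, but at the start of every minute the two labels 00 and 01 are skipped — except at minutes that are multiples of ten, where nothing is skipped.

00:12:50;02

Each 10-minute DF block holds 10 × 60 × 30 − 9 × 2 = 17982 frames. 23080 ÷ 17982 → 1 full block, remainder 5098.
Within the partial block the first minute is 1800 frames and each further minute 1798, so 2 further minute boundaries passed. Total skipped labels = 18 × 1 + 2 × 2 = 22.
Non-drop label index = 23080 + 22 = 23102; at 30 labels/s that is 00:12:50:02, i.e. DF 00:12:50;02.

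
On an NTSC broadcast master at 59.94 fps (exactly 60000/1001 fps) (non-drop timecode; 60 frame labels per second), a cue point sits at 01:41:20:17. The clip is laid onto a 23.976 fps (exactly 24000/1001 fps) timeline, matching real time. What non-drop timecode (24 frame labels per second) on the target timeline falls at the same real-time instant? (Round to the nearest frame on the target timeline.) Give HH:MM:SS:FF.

Source frame index: (1×3600 + 41×60 + 20) × 60 + 17 = 364817.
Real time: 364817 / (60000/1001) = 365181817/60000 s.
Target frame: (365181817/60000) × (24000/1001) = 729634/5 ≈ 145926.800 → 145927.
At 24 labels/s: frame 145927 → 01:41:20:07.

01:41:20:07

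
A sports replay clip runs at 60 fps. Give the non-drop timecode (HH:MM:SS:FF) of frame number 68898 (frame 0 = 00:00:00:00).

00:19:08:18

68898 ÷ 60 = 1148 full seconds, remainder 18 frames.
1148 s = 0 h 19 min 8 s.
Timecode: 00:19:08:18.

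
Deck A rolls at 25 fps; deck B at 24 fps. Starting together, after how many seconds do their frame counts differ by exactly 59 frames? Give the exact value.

59 seconds

The gap grows by |24 − 25| = 1 frame per second.
Time for a 59-frame gap: 59 ÷ (1) = 59 s.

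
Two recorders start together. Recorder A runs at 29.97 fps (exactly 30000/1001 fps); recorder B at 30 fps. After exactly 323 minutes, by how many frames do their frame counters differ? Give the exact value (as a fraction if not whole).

323 min = 19380 s.
A emits 30000/1001 × 19380 = 581400000/1001 frames; B emits 30 × 19380 = 581400.
Difference = 581400/1001 frames (≈ 580.8192); B is ahead of A.

581400/1001 frames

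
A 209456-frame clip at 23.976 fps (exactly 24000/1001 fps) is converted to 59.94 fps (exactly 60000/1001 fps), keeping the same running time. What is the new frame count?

Target frames = source frames × (target rate / source rate) = 209456 × (60000/1001)/(24000/1001) = 209456 × 5/2 = 523640.

523640 frames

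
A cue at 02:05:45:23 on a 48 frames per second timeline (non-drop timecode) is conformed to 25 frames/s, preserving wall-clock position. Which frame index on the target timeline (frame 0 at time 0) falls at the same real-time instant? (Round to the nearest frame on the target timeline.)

Source frame index: (2×3600 + 5×60 + 45) × 48 + 23 = 362183.
Real time: 362183 / (48) = 362183/48 s.
Target frame: (362183/48) × (25) = 9054575/48 ≈ 188636.979 → 188637.

frame 188637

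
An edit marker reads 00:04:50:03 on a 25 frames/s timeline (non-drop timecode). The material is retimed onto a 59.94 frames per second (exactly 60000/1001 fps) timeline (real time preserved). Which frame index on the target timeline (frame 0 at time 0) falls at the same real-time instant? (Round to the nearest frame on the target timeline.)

frame 17390

Source frame index: (0×3600 + 4×60 + 50) × 25 + 3 = 7253.
Real time: 7253 / (25) = 7253/25 s.
Target frame: (7253/25) × (60000/1001) = 17407200/1001 ≈ 17389.810 → 17390.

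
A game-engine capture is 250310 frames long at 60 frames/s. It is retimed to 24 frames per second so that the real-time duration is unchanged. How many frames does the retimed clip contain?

Target frames = source frames × (target rate / source rate) = 250310 × (24)/(60) = 250310 × 2/5 = 100124.

100124 frames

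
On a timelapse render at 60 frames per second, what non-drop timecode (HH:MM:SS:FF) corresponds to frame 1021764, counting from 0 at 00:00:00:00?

04:43:49:24

1021764 ÷ 60 = 17029 full seconds, remainder 24 frames.
17029 s = 4 h 43 min 49 s.
Timecode: 04:43:49:24.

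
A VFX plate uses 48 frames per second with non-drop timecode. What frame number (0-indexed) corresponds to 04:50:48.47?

Total seconds to the label: (4 × 3600 + 50 × 60 + 48) = 17448.
Frame index = 17448 × 48 + 47 = 837551.

837551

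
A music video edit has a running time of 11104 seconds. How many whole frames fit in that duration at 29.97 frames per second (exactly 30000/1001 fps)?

Frames = 11104 × 30000/1001 = 333120000/1001 ≈ 332787.2128.
Complete frames: 332787.

332787 frames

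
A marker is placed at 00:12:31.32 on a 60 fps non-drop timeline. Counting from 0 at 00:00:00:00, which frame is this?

45092

Total seconds to the label: (0 × 3600 + 12 × 60 + 31) = 751.
Frame index = 751 × 60 + 32 = 45092.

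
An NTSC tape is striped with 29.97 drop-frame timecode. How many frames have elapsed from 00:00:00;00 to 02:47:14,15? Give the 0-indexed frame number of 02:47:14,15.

As if non-drop at 30 labels/s: (2 × 3600 + 47 × 60 + 14) × 30 + 15 = 301035.
Minute boundaries passed: 167; those not divisible by 10: 167 − 16 = 151; dropped labels = 2 × 151 = 302.
Actual frame index = 301035 − 302 = 300733.

300733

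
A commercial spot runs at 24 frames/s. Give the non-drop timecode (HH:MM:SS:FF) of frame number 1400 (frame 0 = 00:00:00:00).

1400 ÷ 24 = 58 full seconds, remainder 8 frames.
58 s = 0 h 0 min 58 s.
Timecode: 00:00:58:08.

00:00:58:08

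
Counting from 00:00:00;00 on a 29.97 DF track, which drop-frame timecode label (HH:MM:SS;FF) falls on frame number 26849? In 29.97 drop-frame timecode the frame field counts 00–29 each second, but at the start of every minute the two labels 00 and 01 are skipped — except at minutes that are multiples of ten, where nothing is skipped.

00:14:55;25

Each 10-minute DF block holds 10 × 60 × 30 − 9 × 2 = 17982 frames. 26849 ÷ 17982 → 1 full block, remainder 8867.
Within the partial block the first minute is 1800 frames and each further minute 1798, so 4 further minute boundaries passed. Total skipped labels = 18 × 1 + 2 × 4 = 26.
Non-drop label index = 26849 + 26 = 26875; at 30 labels/s that is 00:14:55:25, i.e. DF 00:14:55;25.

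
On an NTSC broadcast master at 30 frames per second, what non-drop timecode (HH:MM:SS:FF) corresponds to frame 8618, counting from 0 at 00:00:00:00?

00:04:47:08

8618 ÷ 30 = 287 full seconds, remainder 8 frames.
287 s = 0 h 4 min 47 s.
Timecode: 00:04:47:08.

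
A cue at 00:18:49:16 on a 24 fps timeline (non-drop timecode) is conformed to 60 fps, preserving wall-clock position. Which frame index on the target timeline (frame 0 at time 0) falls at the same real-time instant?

Source frame index: (0×3600 + 18×60 + 49) × 24 + 16 = 27112.
Real time: 27112 / (24) = 3389/3 s.
Target frame: (3389/3) × (60) = 67780.

frame 67780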